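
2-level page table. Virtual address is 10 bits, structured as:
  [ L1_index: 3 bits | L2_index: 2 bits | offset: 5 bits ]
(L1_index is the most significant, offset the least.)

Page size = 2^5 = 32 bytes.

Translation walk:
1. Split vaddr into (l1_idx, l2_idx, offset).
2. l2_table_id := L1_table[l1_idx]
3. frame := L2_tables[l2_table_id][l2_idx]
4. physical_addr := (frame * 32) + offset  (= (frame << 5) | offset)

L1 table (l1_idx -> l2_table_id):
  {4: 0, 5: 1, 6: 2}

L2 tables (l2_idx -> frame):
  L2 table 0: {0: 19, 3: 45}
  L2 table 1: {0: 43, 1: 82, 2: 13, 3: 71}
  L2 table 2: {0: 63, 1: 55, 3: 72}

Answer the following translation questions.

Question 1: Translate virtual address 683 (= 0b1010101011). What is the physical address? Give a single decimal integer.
Answer: 2635

Derivation:
vaddr = 683 = 0b1010101011
Split: l1_idx=5, l2_idx=1, offset=11
L1[5] = 1
L2[1][1] = 82
paddr = 82 * 32 + 11 = 2635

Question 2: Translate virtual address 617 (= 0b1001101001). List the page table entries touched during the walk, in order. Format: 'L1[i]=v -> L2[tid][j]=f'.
vaddr = 617 = 0b1001101001
Split: l1_idx=4, l2_idx=3, offset=9

Answer: L1[4]=0 -> L2[0][3]=45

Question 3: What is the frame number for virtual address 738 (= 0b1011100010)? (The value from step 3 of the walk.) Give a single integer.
Answer: 71

Derivation:
vaddr = 738: l1_idx=5, l2_idx=3
L1[5] = 1; L2[1][3] = 71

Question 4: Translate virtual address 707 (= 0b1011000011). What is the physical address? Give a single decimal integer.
vaddr = 707 = 0b1011000011
Split: l1_idx=5, l2_idx=2, offset=3
L1[5] = 1
L2[1][2] = 13
paddr = 13 * 32 + 3 = 419

Answer: 419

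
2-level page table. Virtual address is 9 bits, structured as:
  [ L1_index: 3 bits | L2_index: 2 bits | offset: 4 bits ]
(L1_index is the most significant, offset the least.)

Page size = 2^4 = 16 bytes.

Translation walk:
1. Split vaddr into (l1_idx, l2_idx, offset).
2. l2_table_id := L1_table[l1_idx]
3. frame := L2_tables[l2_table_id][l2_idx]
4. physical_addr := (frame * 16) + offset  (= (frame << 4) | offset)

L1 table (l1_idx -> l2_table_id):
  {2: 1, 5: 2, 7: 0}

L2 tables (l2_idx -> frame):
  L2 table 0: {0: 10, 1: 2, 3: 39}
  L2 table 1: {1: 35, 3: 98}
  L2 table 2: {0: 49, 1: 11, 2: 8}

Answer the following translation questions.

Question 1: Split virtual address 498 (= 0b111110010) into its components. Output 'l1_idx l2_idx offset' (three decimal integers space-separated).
Answer: 7 3 2

Derivation:
vaddr = 498 = 0b111110010
  top 3 bits -> l1_idx = 7
  next 2 bits -> l2_idx = 3
  bottom 4 bits -> offset = 2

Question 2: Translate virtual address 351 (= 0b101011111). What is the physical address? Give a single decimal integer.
Answer: 191

Derivation:
vaddr = 351 = 0b101011111
Split: l1_idx=5, l2_idx=1, offset=15
L1[5] = 2
L2[2][1] = 11
paddr = 11 * 16 + 15 = 191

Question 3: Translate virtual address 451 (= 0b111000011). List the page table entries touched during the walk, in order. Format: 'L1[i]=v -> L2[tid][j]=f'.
vaddr = 451 = 0b111000011
Split: l1_idx=7, l2_idx=0, offset=3

Answer: L1[7]=0 -> L2[0][0]=10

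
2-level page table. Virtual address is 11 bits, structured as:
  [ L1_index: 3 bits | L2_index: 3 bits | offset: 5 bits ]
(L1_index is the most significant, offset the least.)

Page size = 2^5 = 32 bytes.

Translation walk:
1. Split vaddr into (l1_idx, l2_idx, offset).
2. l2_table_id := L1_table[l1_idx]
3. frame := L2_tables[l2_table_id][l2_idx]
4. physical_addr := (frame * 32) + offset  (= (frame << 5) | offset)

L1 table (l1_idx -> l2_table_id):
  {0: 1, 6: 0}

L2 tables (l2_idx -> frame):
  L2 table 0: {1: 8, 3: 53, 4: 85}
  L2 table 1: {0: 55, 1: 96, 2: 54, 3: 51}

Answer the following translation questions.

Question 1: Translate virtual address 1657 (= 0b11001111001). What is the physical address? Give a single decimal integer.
Answer: 1721

Derivation:
vaddr = 1657 = 0b11001111001
Split: l1_idx=6, l2_idx=3, offset=25
L1[6] = 0
L2[0][3] = 53
paddr = 53 * 32 + 25 = 1721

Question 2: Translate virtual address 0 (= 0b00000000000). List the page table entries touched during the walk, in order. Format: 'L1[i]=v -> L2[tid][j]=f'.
Answer: L1[0]=1 -> L2[1][0]=55

Derivation:
vaddr = 0 = 0b00000000000
Split: l1_idx=0, l2_idx=0, offset=0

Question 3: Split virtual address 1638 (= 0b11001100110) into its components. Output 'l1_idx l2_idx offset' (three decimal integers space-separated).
vaddr = 1638 = 0b11001100110
  top 3 bits -> l1_idx = 6
  next 3 bits -> l2_idx = 3
  bottom 5 bits -> offset = 6

Answer: 6 3 6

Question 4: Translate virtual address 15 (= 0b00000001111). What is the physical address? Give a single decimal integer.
Answer: 1775

Derivation:
vaddr = 15 = 0b00000001111
Split: l1_idx=0, l2_idx=0, offset=15
L1[0] = 1
L2[1][0] = 55
paddr = 55 * 32 + 15 = 1775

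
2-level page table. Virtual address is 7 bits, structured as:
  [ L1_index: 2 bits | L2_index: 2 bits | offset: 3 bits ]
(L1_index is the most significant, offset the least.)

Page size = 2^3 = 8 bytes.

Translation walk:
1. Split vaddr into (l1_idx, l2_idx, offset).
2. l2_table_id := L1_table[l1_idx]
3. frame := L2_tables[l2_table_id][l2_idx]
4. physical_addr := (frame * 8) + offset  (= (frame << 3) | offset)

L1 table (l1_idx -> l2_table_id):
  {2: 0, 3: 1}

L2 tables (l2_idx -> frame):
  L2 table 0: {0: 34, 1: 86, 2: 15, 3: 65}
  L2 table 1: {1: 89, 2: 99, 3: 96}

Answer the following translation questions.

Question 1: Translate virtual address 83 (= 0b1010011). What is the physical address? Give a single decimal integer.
vaddr = 83 = 0b1010011
Split: l1_idx=2, l2_idx=2, offset=3
L1[2] = 0
L2[0][2] = 15
paddr = 15 * 8 + 3 = 123

Answer: 123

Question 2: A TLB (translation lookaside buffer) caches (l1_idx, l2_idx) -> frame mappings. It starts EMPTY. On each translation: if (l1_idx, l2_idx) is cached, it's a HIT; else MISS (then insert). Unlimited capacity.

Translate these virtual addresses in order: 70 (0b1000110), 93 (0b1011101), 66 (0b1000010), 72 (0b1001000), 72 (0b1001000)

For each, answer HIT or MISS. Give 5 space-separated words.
vaddr=70: (2,0) not in TLB -> MISS, insert
vaddr=93: (2,3) not in TLB -> MISS, insert
vaddr=66: (2,0) in TLB -> HIT
vaddr=72: (2,1) not in TLB -> MISS, insert
vaddr=72: (2,1) in TLB -> HIT

Answer: MISS MISS HIT MISS HIT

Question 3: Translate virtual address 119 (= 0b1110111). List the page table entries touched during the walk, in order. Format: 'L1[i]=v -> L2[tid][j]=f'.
vaddr = 119 = 0b1110111
Split: l1_idx=3, l2_idx=2, offset=7

Answer: L1[3]=1 -> L2[1][2]=99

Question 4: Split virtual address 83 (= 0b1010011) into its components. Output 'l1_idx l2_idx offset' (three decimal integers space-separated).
Answer: 2 2 3

Derivation:
vaddr = 83 = 0b1010011
  top 2 bits -> l1_idx = 2
  next 2 bits -> l2_idx = 2
  bottom 3 bits -> offset = 3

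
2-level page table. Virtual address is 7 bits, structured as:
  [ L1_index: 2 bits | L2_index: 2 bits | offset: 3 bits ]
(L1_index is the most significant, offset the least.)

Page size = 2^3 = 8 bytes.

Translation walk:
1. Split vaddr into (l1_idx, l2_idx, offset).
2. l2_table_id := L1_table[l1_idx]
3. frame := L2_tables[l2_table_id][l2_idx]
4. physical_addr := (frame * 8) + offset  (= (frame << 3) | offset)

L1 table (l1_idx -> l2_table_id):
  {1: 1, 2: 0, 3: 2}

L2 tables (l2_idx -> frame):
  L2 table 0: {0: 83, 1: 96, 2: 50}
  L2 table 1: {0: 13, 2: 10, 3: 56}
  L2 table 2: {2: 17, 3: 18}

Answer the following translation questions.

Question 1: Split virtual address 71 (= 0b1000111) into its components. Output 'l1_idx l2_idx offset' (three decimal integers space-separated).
vaddr = 71 = 0b1000111
  top 2 bits -> l1_idx = 2
  next 2 bits -> l2_idx = 0
  bottom 3 bits -> offset = 7

Answer: 2 0 7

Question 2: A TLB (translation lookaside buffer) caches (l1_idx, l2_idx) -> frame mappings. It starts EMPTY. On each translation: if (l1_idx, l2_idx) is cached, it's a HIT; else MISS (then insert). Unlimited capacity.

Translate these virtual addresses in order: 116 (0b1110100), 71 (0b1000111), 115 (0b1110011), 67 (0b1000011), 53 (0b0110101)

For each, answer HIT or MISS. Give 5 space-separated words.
Answer: MISS MISS HIT HIT MISS

Derivation:
vaddr=116: (3,2) not in TLB -> MISS, insert
vaddr=71: (2,0) not in TLB -> MISS, insert
vaddr=115: (3,2) in TLB -> HIT
vaddr=67: (2,0) in TLB -> HIT
vaddr=53: (1,2) not in TLB -> MISS, insert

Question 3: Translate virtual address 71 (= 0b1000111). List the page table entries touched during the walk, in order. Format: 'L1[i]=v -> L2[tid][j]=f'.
vaddr = 71 = 0b1000111
Split: l1_idx=2, l2_idx=0, offset=7

Answer: L1[2]=0 -> L2[0][0]=83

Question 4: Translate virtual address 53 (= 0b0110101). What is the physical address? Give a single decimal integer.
vaddr = 53 = 0b0110101
Split: l1_idx=1, l2_idx=2, offset=5
L1[1] = 1
L2[1][2] = 10
paddr = 10 * 8 + 5 = 85

Answer: 85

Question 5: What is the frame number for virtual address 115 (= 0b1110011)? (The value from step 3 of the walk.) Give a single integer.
Answer: 17

Derivation:
vaddr = 115: l1_idx=3, l2_idx=2
L1[3] = 2; L2[2][2] = 17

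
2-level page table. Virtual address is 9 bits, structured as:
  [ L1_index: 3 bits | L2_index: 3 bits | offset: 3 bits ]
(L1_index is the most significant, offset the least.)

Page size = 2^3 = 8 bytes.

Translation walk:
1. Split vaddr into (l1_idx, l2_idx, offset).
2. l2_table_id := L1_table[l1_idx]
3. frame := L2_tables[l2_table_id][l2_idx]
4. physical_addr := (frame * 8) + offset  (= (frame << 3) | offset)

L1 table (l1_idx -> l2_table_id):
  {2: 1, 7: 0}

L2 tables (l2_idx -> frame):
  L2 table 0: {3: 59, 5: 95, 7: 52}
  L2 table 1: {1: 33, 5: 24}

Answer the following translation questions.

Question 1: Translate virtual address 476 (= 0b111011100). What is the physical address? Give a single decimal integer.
vaddr = 476 = 0b111011100
Split: l1_idx=7, l2_idx=3, offset=4
L1[7] = 0
L2[0][3] = 59
paddr = 59 * 8 + 4 = 476

Answer: 476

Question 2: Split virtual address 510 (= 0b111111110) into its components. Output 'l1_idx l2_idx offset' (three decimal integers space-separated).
Answer: 7 7 6

Derivation:
vaddr = 510 = 0b111111110
  top 3 bits -> l1_idx = 7
  next 3 bits -> l2_idx = 7
  bottom 3 bits -> offset = 6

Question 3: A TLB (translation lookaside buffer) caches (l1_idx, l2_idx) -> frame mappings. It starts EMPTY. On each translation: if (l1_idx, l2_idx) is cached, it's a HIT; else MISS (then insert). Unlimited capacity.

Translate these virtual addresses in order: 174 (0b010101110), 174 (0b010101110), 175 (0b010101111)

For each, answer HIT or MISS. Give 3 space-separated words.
Answer: MISS HIT HIT

Derivation:
vaddr=174: (2,5) not in TLB -> MISS, insert
vaddr=174: (2,5) in TLB -> HIT
vaddr=175: (2,5) in TLB -> HIT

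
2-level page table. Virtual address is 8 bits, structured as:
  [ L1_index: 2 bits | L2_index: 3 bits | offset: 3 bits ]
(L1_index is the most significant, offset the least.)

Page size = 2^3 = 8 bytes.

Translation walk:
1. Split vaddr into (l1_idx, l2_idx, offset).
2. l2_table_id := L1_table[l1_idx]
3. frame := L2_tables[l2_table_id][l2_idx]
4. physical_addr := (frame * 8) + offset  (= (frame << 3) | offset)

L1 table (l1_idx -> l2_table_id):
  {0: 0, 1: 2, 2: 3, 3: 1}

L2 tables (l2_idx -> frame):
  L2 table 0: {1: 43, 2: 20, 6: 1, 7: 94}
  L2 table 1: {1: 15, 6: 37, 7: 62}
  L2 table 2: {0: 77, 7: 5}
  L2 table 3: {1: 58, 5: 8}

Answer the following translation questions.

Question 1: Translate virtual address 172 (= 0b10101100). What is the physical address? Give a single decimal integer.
Answer: 68

Derivation:
vaddr = 172 = 0b10101100
Split: l1_idx=2, l2_idx=5, offset=4
L1[2] = 3
L2[3][5] = 8
paddr = 8 * 8 + 4 = 68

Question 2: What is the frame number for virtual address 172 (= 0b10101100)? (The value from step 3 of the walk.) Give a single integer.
Answer: 8

Derivation:
vaddr = 172: l1_idx=2, l2_idx=5
L1[2] = 3; L2[3][5] = 8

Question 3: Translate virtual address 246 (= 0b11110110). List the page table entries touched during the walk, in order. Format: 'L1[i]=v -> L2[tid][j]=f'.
vaddr = 246 = 0b11110110
Split: l1_idx=3, l2_idx=6, offset=6

Answer: L1[3]=1 -> L2[1][6]=37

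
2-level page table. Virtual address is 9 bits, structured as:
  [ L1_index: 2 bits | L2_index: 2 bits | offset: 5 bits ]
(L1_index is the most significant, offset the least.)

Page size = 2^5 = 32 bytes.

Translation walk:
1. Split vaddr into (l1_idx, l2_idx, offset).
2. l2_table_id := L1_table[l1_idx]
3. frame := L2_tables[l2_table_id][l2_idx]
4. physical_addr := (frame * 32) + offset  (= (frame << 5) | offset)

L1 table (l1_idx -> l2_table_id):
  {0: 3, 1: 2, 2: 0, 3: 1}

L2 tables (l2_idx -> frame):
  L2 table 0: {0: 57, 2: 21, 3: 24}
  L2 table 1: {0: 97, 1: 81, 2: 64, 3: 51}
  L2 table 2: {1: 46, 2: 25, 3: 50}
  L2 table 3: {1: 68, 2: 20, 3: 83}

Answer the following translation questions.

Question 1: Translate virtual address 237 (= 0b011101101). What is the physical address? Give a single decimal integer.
Answer: 1613

Derivation:
vaddr = 237 = 0b011101101
Split: l1_idx=1, l2_idx=3, offset=13
L1[1] = 2
L2[2][3] = 50
paddr = 50 * 32 + 13 = 1613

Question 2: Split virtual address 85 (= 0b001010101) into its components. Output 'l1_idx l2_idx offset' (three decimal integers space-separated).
vaddr = 85 = 0b001010101
  top 2 bits -> l1_idx = 0
  next 2 bits -> l2_idx = 2
  bottom 5 bits -> offset = 21

Answer: 0 2 21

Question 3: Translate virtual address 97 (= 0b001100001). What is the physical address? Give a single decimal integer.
Answer: 2657

Derivation:
vaddr = 97 = 0b001100001
Split: l1_idx=0, l2_idx=3, offset=1
L1[0] = 3
L2[3][3] = 83
paddr = 83 * 32 + 1 = 2657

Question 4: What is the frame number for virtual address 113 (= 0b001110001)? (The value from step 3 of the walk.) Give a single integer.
Answer: 83

Derivation:
vaddr = 113: l1_idx=0, l2_idx=3
L1[0] = 3; L2[3][3] = 83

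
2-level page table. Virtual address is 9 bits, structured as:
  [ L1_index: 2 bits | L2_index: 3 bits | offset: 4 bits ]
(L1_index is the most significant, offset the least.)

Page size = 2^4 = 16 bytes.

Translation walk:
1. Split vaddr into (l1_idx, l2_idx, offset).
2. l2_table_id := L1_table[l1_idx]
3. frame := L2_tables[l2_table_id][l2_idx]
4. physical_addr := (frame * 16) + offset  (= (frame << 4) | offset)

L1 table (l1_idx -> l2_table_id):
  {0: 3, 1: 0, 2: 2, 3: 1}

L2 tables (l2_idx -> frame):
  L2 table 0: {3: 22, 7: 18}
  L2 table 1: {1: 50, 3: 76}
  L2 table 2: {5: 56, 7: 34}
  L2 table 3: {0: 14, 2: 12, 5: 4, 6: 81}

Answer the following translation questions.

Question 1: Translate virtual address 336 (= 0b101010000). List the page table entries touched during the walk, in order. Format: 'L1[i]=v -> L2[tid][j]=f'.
vaddr = 336 = 0b101010000
Split: l1_idx=2, l2_idx=5, offset=0

Answer: L1[2]=2 -> L2[2][5]=56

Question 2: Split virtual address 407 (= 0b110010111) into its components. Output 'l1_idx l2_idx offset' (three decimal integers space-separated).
vaddr = 407 = 0b110010111
  top 2 bits -> l1_idx = 3
  next 3 bits -> l2_idx = 1
  bottom 4 bits -> offset = 7

Answer: 3 1 7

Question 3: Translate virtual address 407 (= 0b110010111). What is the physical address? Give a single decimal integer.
vaddr = 407 = 0b110010111
Split: l1_idx=3, l2_idx=1, offset=7
L1[3] = 1
L2[1][1] = 50
paddr = 50 * 16 + 7 = 807

Answer: 807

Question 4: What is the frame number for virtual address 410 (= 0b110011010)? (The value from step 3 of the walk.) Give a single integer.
Answer: 50

Derivation:
vaddr = 410: l1_idx=3, l2_idx=1
L1[3] = 1; L2[1][1] = 50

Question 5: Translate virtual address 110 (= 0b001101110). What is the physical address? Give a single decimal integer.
vaddr = 110 = 0b001101110
Split: l1_idx=0, l2_idx=6, offset=14
L1[0] = 3
L2[3][6] = 81
paddr = 81 * 16 + 14 = 1310

Answer: 1310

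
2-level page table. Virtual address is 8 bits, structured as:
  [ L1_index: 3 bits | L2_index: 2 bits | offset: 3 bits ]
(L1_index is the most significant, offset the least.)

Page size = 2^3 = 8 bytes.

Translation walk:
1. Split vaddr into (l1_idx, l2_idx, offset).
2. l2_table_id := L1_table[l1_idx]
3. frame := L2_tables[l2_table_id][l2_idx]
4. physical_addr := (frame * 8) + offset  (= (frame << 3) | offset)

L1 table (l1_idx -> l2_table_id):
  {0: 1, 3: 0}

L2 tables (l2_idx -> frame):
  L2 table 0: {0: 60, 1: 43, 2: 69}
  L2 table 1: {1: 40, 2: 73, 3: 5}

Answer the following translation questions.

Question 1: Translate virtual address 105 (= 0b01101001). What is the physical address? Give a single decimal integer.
vaddr = 105 = 0b01101001
Split: l1_idx=3, l2_idx=1, offset=1
L1[3] = 0
L2[0][1] = 43
paddr = 43 * 8 + 1 = 345

Answer: 345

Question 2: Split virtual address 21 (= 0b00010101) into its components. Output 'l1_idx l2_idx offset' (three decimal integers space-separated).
vaddr = 21 = 0b00010101
  top 3 bits -> l1_idx = 0
  next 2 bits -> l2_idx = 2
  bottom 3 bits -> offset = 5

Answer: 0 2 5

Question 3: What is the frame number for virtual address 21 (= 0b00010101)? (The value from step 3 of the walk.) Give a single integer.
vaddr = 21: l1_idx=0, l2_idx=2
L1[0] = 1; L2[1][2] = 73

Answer: 73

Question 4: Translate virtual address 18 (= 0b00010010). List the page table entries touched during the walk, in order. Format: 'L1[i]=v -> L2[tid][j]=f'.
vaddr = 18 = 0b00010010
Split: l1_idx=0, l2_idx=2, offset=2

Answer: L1[0]=1 -> L2[1][2]=73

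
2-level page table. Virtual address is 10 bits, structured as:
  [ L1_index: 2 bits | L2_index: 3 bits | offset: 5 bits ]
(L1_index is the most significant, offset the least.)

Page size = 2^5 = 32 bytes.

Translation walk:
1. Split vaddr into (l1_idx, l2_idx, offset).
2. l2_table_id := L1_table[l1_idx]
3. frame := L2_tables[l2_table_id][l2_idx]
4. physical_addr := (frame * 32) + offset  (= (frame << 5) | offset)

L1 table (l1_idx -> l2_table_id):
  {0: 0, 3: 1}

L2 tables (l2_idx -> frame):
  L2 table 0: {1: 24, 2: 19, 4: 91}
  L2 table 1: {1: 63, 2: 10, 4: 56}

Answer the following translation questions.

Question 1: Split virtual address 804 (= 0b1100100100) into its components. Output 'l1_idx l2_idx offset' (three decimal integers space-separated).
Answer: 3 1 4

Derivation:
vaddr = 804 = 0b1100100100
  top 2 bits -> l1_idx = 3
  next 3 bits -> l2_idx = 1
  bottom 5 bits -> offset = 4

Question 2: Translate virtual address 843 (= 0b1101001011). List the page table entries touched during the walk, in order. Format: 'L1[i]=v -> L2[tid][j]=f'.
vaddr = 843 = 0b1101001011
Split: l1_idx=3, l2_idx=2, offset=11

Answer: L1[3]=1 -> L2[1][2]=10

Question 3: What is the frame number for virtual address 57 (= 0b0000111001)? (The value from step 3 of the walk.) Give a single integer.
vaddr = 57: l1_idx=0, l2_idx=1
L1[0] = 0; L2[0][1] = 24

Answer: 24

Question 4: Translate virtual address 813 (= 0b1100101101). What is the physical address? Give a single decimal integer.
vaddr = 813 = 0b1100101101
Split: l1_idx=3, l2_idx=1, offset=13
L1[3] = 1
L2[1][1] = 63
paddr = 63 * 32 + 13 = 2029

Answer: 2029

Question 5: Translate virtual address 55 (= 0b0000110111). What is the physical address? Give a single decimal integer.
vaddr = 55 = 0b0000110111
Split: l1_idx=0, l2_idx=1, offset=23
L1[0] = 0
L2[0][1] = 24
paddr = 24 * 32 + 23 = 791

Answer: 791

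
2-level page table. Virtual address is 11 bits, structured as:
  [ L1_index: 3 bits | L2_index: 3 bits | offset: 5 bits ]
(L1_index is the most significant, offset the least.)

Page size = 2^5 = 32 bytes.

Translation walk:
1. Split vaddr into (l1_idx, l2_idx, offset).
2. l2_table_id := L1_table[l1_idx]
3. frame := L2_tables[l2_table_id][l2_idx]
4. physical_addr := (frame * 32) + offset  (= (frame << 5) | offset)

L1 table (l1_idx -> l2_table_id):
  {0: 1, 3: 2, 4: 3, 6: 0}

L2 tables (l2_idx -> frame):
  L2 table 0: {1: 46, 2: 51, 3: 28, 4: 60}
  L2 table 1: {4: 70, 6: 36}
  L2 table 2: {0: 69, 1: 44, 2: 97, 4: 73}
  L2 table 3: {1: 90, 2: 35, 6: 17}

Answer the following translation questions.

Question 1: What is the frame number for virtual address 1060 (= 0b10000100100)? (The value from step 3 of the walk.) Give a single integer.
vaddr = 1060: l1_idx=4, l2_idx=1
L1[4] = 3; L2[3][1] = 90

Answer: 90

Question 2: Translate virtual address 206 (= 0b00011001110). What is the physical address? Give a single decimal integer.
Answer: 1166

Derivation:
vaddr = 206 = 0b00011001110
Split: l1_idx=0, l2_idx=6, offset=14
L1[0] = 1
L2[1][6] = 36
paddr = 36 * 32 + 14 = 1166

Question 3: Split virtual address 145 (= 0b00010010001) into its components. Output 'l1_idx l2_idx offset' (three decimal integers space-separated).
vaddr = 145 = 0b00010010001
  top 3 bits -> l1_idx = 0
  next 3 bits -> l2_idx = 4
  bottom 5 bits -> offset = 17

Answer: 0 4 17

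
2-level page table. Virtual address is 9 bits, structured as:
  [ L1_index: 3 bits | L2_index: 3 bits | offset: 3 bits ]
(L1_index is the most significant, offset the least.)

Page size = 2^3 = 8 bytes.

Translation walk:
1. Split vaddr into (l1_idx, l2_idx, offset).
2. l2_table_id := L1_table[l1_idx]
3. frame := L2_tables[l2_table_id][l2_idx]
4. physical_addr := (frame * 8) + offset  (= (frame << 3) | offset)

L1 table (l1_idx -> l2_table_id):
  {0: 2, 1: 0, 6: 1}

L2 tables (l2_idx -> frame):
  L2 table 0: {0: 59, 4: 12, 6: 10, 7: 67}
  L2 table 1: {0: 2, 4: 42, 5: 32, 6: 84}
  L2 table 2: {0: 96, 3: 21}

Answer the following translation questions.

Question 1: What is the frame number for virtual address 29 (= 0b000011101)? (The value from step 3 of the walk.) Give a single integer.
Answer: 21

Derivation:
vaddr = 29: l1_idx=0, l2_idx=3
L1[0] = 2; L2[2][3] = 21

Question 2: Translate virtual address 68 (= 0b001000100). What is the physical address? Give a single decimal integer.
Answer: 476

Derivation:
vaddr = 68 = 0b001000100
Split: l1_idx=1, l2_idx=0, offset=4
L1[1] = 0
L2[0][0] = 59
paddr = 59 * 8 + 4 = 476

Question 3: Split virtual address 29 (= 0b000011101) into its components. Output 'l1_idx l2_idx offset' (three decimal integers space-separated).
vaddr = 29 = 0b000011101
  top 3 bits -> l1_idx = 0
  next 3 bits -> l2_idx = 3
  bottom 3 bits -> offset = 5

Answer: 0 3 5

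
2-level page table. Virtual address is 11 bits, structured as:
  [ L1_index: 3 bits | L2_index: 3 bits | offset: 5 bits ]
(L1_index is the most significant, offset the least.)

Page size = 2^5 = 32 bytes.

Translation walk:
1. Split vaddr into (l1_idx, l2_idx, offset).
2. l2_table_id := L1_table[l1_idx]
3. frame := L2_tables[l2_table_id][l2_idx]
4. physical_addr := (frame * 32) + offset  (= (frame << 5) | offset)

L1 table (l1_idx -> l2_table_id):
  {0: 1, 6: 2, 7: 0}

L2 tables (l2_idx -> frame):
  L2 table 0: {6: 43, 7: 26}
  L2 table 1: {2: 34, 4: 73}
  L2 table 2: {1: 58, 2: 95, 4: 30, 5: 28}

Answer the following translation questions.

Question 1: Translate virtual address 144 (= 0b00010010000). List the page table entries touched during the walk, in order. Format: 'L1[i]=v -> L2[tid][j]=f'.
vaddr = 144 = 0b00010010000
Split: l1_idx=0, l2_idx=4, offset=16

Answer: L1[0]=1 -> L2[1][4]=73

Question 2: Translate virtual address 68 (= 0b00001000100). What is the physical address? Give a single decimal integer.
vaddr = 68 = 0b00001000100
Split: l1_idx=0, l2_idx=2, offset=4
L1[0] = 1
L2[1][2] = 34
paddr = 34 * 32 + 4 = 1092

Answer: 1092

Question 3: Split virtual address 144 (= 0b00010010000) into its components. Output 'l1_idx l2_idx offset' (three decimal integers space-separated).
vaddr = 144 = 0b00010010000
  top 3 bits -> l1_idx = 0
  next 3 bits -> l2_idx = 4
  bottom 5 bits -> offset = 16

Answer: 0 4 16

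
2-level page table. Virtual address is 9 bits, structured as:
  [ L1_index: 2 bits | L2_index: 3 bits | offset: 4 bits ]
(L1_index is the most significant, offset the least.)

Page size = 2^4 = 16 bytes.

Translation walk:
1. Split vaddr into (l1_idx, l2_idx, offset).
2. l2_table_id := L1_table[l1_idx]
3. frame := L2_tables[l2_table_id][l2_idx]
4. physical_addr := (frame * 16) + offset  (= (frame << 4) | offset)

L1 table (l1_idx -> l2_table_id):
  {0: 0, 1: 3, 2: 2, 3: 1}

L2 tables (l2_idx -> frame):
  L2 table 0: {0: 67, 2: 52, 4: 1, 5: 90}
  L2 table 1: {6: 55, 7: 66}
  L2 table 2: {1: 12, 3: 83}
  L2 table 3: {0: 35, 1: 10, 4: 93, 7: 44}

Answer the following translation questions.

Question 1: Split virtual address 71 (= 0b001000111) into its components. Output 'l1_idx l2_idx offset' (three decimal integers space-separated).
Answer: 0 4 7

Derivation:
vaddr = 71 = 0b001000111
  top 2 bits -> l1_idx = 0
  next 3 bits -> l2_idx = 4
  bottom 4 bits -> offset = 7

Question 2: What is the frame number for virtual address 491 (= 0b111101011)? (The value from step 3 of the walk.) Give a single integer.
Answer: 55

Derivation:
vaddr = 491: l1_idx=3, l2_idx=6
L1[3] = 1; L2[1][6] = 55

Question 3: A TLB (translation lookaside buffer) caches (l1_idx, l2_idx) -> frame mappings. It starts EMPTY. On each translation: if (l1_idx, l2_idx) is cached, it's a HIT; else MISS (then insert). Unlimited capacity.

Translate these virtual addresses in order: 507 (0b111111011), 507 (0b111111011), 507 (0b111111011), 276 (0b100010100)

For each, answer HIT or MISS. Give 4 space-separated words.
Answer: MISS HIT HIT MISS

Derivation:
vaddr=507: (3,7) not in TLB -> MISS, insert
vaddr=507: (3,7) in TLB -> HIT
vaddr=507: (3,7) in TLB -> HIT
vaddr=276: (2,1) not in TLB -> MISS, insert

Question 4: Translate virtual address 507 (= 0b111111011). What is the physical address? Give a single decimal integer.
vaddr = 507 = 0b111111011
Split: l1_idx=3, l2_idx=7, offset=11
L1[3] = 1
L2[1][7] = 66
paddr = 66 * 16 + 11 = 1067

Answer: 1067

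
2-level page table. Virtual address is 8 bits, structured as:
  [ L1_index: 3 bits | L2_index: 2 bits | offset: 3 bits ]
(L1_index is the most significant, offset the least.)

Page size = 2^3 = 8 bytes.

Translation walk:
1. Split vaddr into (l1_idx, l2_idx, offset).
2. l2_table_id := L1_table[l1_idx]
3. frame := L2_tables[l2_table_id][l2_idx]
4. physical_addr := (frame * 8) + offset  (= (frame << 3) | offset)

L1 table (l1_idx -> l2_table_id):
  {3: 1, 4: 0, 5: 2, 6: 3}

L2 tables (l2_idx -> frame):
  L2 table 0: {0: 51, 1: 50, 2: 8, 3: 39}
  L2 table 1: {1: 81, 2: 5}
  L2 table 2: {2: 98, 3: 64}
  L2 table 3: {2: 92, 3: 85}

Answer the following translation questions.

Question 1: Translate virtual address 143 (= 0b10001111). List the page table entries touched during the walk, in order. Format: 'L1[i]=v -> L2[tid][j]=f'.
Answer: L1[4]=0 -> L2[0][1]=50

Derivation:
vaddr = 143 = 0b10001111
Split: l1_idx=4, l2_idx=1, offset=7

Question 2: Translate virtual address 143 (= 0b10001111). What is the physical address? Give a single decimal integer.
vaddr = 143 = 0b10001111
Split: l1_idx=4, l2_idx=1, offset=7
L1[4] = 0
L2[0][1] = 50
paddr = 50 * 8 + 7 = 407

Answer: 407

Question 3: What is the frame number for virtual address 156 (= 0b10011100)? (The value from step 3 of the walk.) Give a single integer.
Answer: 39

Derivation:
vaddr = 156: l1_idx=4, l2_idx=3
L1[4] = 0; L2[0][3] = 39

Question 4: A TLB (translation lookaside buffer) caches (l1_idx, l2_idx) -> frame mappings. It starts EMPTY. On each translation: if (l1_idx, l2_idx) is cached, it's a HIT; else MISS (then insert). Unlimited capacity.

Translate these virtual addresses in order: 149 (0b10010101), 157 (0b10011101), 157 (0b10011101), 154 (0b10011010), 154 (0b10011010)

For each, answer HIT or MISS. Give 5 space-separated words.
vaddr=149: (4,2) not in TLB -> MISS, insert
vaddr=157: (4,3) not in TLB -> MISS, insert
vaddr=157: (4,3) in TLB -> HIT
vaddr=154: (4,3) in TLB -> HIT
vaddr=154: (4,3) in TLB -> HIT

Answer: MISS MISS HIT HIT HIT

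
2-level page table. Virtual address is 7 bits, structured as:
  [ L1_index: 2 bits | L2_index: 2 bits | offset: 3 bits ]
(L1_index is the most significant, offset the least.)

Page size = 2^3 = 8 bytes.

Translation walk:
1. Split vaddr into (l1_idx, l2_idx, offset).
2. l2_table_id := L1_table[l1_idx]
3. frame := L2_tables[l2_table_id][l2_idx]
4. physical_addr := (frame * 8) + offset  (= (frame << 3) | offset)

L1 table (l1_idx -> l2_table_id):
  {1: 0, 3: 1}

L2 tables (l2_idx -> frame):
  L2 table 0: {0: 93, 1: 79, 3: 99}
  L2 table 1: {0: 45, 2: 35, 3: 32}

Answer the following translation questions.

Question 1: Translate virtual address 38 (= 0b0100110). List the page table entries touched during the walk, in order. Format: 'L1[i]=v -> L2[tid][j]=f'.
Answer: L1[1]=0 -> L2[0][0]=93

Derivation:
vaddr = 38 = 0b0100110
Split: l1_idx=1, l2_idx=0, offset=6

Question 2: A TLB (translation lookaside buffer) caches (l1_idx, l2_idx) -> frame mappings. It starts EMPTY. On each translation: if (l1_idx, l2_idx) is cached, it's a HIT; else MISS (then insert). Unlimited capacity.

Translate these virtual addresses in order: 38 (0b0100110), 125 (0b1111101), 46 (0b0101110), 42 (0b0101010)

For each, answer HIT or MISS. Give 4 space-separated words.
Answer: MISS MISS MISS HIT

Derivation:
vaddr=38: (1,0) not in TLB -> MISS, insert
vaddr=125: (3,3) not in TLB -> MISS, insert
vaddr=46: (1,1) not in TLB -> MISS, insert
vaddr=42: (1,1) in TLB -> HIT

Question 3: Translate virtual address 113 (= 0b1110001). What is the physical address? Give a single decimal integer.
Answer: 281

Derivation:
vaddr = 113 = 0b1110001
Split: l1_idx=3, l2_idx=2, offset=1
L1[3] = 1
L2[1][2] = 35
paddr = 35 * 8 + 1 = 281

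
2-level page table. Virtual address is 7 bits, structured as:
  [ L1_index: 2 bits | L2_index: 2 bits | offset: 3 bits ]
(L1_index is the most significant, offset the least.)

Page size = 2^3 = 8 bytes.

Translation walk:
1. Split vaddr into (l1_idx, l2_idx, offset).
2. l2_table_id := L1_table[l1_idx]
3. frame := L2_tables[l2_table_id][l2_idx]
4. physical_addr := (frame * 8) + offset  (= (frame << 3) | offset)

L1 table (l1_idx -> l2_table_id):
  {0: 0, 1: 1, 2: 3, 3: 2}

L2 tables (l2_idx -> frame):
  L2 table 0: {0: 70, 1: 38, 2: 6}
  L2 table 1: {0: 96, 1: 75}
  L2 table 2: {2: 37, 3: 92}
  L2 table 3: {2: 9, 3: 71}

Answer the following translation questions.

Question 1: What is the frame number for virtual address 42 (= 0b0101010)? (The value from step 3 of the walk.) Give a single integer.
vaddr = 42: l1_idx=1, l2_idx=1
L1[1] = 1; L2[1][1] = 75

Answer: 75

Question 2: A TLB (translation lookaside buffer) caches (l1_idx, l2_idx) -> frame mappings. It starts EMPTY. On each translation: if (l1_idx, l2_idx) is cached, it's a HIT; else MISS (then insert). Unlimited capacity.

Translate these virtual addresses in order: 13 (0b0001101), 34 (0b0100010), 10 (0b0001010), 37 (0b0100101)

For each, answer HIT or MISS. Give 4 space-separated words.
vaddr=13: (0,1) not in TLB -> MISS, insert
vaddr=34: (1,0) not in TLB -> MISS, insert
vaddr=10: (0,1) in TLB -> HIT
vaddr=37: (1,0) in TLB -> HIT

Answer: MISS MISS HIT HIT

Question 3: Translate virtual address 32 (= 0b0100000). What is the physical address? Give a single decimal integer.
vaddr = 32 = 0b0100000
Split: l1_idx=1, l2_idx=0, offset=0
L1[1] = 1
L2[1][0] = 96
paddr = 96 * 8 + 0 = 768

Answer: 768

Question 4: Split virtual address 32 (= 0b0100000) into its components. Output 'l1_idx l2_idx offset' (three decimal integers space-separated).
Answer: 1 0 0

Derivation:
vaddr = 32 = 0b0100000
  top 2 bits -> l1_idx = 1
  next 2 bits -> l2_idx = 0
  bottom 3 bits -> offset = 0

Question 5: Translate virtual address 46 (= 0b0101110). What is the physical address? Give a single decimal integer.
Answer: 606

Derivation:
vaddr = 46 = 0b0101110
Split: l1_idx=1, l2_idx=1, offset=6
L1[1] = 1
L2[1][1] = 75
paddr = 75 * 8 + 6 = 606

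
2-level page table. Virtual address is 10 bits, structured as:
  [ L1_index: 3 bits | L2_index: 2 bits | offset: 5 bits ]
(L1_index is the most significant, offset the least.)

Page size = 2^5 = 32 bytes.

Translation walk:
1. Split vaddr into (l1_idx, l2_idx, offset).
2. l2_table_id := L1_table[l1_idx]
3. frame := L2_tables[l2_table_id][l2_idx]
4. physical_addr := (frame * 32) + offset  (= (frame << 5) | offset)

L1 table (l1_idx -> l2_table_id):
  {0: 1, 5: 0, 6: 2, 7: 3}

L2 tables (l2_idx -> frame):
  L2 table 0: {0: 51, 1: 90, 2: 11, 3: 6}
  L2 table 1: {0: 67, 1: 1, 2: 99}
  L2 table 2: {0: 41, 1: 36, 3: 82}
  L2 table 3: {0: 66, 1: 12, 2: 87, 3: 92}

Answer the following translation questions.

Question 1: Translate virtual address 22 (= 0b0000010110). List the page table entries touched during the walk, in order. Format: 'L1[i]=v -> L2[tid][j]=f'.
Answer: L1[0]=1 -> L2[1][0]=67

Derivation:
vaddr = 22 = 0b0000010110
Split: l1_idx=0, l2_idx=0, offset=22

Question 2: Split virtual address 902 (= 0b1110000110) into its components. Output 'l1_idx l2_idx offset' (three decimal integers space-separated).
Answer: 7 0 6

Derivation:
vaddr = 902 = 0b1110000110
  top 3 bits -> l1_idx = 7
  next 2 bits -> l2_idx = 0
  bottom 5 bits -> offset = 6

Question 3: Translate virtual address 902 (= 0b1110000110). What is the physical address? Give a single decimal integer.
vaddr = 902 = 0b1110000110
Split: l1_idx=7, l2_idx=0, offset=6
L1[7] = 3
L2[3][0] = 66
paddr = 66 * 32 + 6 = 2118

Answer: 2118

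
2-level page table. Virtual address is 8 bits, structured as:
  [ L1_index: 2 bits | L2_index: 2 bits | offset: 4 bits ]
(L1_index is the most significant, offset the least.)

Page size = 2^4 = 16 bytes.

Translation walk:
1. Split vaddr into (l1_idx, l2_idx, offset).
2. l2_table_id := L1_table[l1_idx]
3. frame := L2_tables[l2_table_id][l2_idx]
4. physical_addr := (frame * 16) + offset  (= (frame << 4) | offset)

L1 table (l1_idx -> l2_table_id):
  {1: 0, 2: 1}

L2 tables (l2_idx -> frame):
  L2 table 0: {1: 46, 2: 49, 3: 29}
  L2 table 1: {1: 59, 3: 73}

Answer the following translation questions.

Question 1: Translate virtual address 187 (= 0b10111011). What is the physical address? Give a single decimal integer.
Answer: 1179

Derivation:
vaddr = 187 = 0b10111011
Split: l1_idx=2, l2_idx=3, offset=11
L1[2] = 1
L2[1][3] = 73
paddr = 73 * 16 + 11 = 1179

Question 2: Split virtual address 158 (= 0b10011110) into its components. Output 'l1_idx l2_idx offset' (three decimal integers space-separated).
vaddr = 158 = 0b10011110
  top 2 bits -> l1_idx = 2
  next 2 bits -> l2_idx = 1
  bottom 4 bits -> offset = 14

Answer: 2 1 14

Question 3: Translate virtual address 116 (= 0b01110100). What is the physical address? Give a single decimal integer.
vaddr = 116 = 0b01110100
Split: l1_idx=1, l2_idx=3, offset=4
L1[1] = 0
L2[0][3] = 29
paddr = 29 * 16 + 4 = 468

Answer: 468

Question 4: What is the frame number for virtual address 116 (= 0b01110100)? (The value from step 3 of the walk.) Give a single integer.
vaddr = 116: l1_idx=1, l2_idx=3
L1[1] = 0; L2[0][3] = 29

Answer: 29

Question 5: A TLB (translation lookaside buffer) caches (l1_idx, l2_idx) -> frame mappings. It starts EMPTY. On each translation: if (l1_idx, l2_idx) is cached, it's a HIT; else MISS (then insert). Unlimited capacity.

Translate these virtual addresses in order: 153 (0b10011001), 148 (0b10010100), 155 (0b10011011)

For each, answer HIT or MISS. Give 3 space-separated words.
vaddr=153: (2,1) not in TLB -> MISS, insert
vaddr=148: (2,1) in TLB -> HIT
vaddr=155: (2,1) in TLB -> HIT

Answer: MISS HIT HIT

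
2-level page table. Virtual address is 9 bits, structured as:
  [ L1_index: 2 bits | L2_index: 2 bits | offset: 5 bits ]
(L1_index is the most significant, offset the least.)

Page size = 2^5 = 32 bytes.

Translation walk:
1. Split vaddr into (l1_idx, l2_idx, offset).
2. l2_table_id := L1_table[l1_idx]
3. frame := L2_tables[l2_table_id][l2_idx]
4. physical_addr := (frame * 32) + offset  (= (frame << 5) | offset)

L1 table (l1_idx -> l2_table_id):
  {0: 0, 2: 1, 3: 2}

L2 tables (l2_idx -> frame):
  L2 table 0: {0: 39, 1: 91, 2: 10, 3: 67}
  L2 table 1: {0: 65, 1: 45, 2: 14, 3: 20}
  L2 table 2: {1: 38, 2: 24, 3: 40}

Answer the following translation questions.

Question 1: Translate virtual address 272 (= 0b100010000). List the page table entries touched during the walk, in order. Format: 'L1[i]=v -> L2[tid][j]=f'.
vaddr = 272 = 0b100010000
Split: l1_idx=2, l2_idx=0, offset=16

Answer: L1[2]=1 -> L2[1][0]=65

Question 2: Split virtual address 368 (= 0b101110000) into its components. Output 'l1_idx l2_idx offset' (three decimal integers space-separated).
vaddr = 368 = 0b101110000
  top 2 bits -> l1_idx = 2
  next 2 bits -> l2_idx = 3
  bottom 5 bits -> offset = 16

Answer: 2 3 16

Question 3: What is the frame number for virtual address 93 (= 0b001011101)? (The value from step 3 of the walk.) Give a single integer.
vaddr = 93: l1_idx=0, l2_idx=2
L1[0] = 0; L2[0][2] = 10

Answer: 10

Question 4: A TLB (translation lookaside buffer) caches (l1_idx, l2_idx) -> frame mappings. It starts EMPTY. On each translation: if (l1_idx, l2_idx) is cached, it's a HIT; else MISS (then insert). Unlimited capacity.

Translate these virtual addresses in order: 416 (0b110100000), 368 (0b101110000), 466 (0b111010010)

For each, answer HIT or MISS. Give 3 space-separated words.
Answer: MISS MISS MISS

Derivation:
vaddr=416: (3,1) not in TLB -> MISS, insert
vaddr=368: (2,3) not in TLB -> MISS, insert
vaddr=466: (3,2) not in TLB -> MISS, insert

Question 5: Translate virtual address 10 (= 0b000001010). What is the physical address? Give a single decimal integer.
vaddr = 10 = 0b000001010
Split: l1_idx=0, l2_idx=0, offset=10
L1[0] = 0
L2[0][0] = 39
paddr = 39 * 32 + 10 = 1258

Answer: 1258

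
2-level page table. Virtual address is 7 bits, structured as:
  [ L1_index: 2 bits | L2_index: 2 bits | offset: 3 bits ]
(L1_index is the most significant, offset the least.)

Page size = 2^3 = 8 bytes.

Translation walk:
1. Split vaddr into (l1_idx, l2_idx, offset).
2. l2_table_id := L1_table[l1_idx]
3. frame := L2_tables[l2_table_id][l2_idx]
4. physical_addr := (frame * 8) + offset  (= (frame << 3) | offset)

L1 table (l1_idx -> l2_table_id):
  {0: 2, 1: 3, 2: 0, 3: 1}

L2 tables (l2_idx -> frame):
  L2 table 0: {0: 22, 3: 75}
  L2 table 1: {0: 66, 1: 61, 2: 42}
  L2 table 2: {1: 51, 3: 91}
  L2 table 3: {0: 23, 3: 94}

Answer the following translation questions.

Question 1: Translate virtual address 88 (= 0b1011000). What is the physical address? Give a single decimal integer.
Answer: 600

Derivation:
vaddr = 88 = 0b1011000
Split: l1_idx=2, l2_idx=3, offset=0
L1[2] = 0
L2[0][3] = 75
paddr = 75 * 8 + 0 = 600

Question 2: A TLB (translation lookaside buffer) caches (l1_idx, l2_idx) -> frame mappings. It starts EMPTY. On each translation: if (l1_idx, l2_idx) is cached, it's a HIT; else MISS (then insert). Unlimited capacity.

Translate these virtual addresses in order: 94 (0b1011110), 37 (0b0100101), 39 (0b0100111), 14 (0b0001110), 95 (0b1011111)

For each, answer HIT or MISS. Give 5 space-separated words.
Answer: MISS MISS HIT MISS HIT

Derivation:
vaddr=94: (2,3) not in TLB -> MISS, insert
vaddr=37: (1,0) not in TLB -> MISS, insert
vaddr=39: (1,0) in TLB -> HIT
vaddr=14: (0,1) not in TLB -> MISS, insert
vaddr=95: (2,3) in TLB -> HIT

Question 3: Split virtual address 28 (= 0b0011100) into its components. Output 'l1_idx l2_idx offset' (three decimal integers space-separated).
vaddr = 28 = 0b0011100
  top 2 bits -> l1_idx = 0
  next 2 bits -> l2_idx = 3
  bottom 3 bits -> offset = 4

Answer: 0 3 4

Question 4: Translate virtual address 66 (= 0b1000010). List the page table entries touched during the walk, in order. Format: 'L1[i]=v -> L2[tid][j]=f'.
vaddr = 66 = 0b1000010
Split: l1_idx=2, l2_idx=0, offset=2

Answer: L1[2]=0 -> L2[0][0]=22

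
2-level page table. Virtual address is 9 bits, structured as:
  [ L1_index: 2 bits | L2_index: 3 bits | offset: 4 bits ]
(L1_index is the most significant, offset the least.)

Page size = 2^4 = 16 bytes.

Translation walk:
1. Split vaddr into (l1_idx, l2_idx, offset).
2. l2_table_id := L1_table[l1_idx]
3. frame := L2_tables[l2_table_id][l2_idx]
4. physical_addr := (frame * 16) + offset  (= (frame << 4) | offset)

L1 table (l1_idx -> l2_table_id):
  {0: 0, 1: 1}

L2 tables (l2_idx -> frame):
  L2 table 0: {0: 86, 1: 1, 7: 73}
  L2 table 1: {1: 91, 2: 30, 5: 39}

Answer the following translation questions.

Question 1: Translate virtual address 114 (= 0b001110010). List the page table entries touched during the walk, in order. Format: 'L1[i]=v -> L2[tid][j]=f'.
vaddr = 114 = 0b001110010
Split: l1_idx=0, l2_idx=7, offset=2

Answer: L1[0]=0 -> L2[0][7]=73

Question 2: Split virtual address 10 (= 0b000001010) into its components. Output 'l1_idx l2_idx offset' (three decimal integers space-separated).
vaddr = 10 = 0b000001010
  top 2 bits -> l1_idx = 0
  next 3 bits -> l2_idx = 0
  bottom 4 bits -> offset = 10

Answer: 0 0 10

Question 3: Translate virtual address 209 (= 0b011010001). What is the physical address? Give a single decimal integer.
Answer: 625

Derivation:
vaddr = 209 = 0b011010001
Split: l1_idx=1, l2_idx=5, offset=1
L1[1] = 1
L2[1][5] = 39
paddr = 39 * 16 + 1 = 625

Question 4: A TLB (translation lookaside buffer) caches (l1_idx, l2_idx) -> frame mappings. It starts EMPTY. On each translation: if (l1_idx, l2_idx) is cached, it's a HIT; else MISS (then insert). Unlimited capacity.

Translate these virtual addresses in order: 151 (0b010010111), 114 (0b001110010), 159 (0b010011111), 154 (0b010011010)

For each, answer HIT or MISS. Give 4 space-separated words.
vaddr=151: (1,1) not in TLB -> MISS, insert
vaddr=114: (0,7) not in TLB -> MISS, insert
vaddr=159: (1,1) in TLB -> HIT
vaddr=154: (1,1) in TLB -> HIT

Answer: MISS MISS HIT HIT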